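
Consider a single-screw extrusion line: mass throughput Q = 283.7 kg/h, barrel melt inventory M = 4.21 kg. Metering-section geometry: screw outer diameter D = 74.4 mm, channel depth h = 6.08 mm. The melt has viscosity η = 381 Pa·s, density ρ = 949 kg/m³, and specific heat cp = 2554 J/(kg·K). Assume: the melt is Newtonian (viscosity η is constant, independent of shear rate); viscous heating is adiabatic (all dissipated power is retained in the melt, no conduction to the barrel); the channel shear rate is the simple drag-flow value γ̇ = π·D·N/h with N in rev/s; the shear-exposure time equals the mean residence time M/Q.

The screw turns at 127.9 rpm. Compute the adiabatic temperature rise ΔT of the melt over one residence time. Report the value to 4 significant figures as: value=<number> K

Convert throughput: Q = 283.7 kg/h = 283.7/3600 = 0.0788056 kg/s
t_res = M / Q_s = 4.21 ÷ 0.0788056 = 53.4226 s
Convert to SI: D = 0.0744 m, h = 0.00608 m, N = 127.9/60 = 2.13167 rev/s
γ̇ = π D N / h = (π)(0.0744)(2.13167) / 0.00608 = 81.948 s⁻¹
Adiabatic rise: ΔT = η γ̇² t_res / (ρ cp) = 381·(81.948)²·53.4226 / (949·2554) = 56.3949 K

value=56.39 K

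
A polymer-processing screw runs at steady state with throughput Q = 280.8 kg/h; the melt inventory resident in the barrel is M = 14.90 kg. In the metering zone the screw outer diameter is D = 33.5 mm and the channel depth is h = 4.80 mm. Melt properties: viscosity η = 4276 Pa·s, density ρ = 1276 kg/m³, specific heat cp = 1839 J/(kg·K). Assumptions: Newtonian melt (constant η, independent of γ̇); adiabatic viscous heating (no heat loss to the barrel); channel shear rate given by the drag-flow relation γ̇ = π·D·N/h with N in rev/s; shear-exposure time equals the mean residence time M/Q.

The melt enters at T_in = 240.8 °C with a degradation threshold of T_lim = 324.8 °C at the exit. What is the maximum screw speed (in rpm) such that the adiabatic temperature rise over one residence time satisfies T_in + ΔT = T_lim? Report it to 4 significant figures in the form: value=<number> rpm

Throughput in SI: Q_s = 280.8 kg/h ÷ 3600 s/h = 0.078 kg/s
t_res = M / Q_s = 14.90 ÷ 0.078 = 191.026 s
Geometry in SI: D = 33.5 mm → 0.0335 m, h = 4.80 mm → 0.0048 m
Allowable rise: ΔT_a = T_lim − T_in = 324.8 − 240.8 = 84 K
γ̇_max² = ΔT_a·ρ·cp / (η·t_res) = [84 × 1276 × 1839] / [4276 × 191.026] = 241.314 s⁻²
Take the square root: γ̇_max = √(241.314) = 15.5343 s⁻¹
N_max = γ̇_max h / (πD) = 15.5343·0.0048/(π·0.0335) = 0.708497 rev/s → ×60 = 42.5098 rpm

value=42.51 rpm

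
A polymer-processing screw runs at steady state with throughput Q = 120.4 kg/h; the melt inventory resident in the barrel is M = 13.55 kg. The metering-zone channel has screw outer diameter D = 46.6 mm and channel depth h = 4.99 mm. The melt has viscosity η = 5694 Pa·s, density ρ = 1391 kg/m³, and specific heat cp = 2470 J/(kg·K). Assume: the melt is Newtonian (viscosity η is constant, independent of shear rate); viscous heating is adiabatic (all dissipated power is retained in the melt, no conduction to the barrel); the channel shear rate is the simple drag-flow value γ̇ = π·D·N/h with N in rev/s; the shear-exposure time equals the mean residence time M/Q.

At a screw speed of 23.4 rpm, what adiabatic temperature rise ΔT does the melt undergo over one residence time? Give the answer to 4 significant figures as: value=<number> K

value=87.90 K

Q_s = Q / 3600 = 120.4 / 3600 = 0.0334444 kg/s
t_res = M / Q_s = 13.55 ÷ 0.0334444 = 405.15 s
D = 46.6 mm = 0.0466 m;  h = 4.99 mm = 0.00499 m;  N = 23.4 rpm / 60 = 0.39 rev/s
Shear rate: γ̇ = πDN/h = π·0.0466·0.39/0.00499 = 11.4419 s⁻¹
Adiabatic rise: ΔT = η γ̇² t_res / (ρ cp) = 5694·(11.4419)²·405.15 / (1391·2470) = 87.9039 K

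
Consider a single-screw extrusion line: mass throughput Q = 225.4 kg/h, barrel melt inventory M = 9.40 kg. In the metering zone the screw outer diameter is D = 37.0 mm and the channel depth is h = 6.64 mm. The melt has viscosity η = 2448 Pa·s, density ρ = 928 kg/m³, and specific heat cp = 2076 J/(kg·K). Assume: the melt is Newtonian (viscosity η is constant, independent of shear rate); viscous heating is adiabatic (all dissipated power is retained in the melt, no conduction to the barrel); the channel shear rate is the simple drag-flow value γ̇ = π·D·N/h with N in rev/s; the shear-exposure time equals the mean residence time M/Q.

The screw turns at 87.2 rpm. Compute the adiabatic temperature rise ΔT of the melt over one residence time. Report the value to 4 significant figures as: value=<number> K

value=123.5 K

Convert throughput: Q = 225.4 kg/h = 225.4/3600 = 0.0626111 kg/s
Mean residence time: t_res = M/Q_s = 9.40 kg / 0.0626111 kg/s = 150.133 s
Convert to SI: D = 0.037 m, h = 0.00664 m, N = 87.2/60 = 1.45333 rev/s
γ̇ = π D N / h = (π)(0.037)(1.45333) / 0.00664 = 25.4419 s⁻¹
Adiabatic rise: ΔT = η γ̇² t_res / (ρ cp) = 2448·(25.4419)²·150.133 / (928·2076) = 123.484 K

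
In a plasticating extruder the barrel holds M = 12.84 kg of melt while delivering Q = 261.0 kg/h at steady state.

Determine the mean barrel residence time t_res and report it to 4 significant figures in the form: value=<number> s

Q_s = Q / 3600 = 261.0 / 3600 = 0.0725 kg/s
t_res = M / Q_s = 12.84 ÷ 0.0725 = 177.103 s

value=177.1 s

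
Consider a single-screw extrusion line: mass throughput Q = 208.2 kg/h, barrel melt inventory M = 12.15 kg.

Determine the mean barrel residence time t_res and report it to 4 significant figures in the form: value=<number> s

value=210.1 s

Convert throughput: Q = 208.2 kg/h = 208.2/3600 = 0.0578333 kg/s
t_res = M / Q_s = 12.15 ÷ 0.0578333 = 210.086 s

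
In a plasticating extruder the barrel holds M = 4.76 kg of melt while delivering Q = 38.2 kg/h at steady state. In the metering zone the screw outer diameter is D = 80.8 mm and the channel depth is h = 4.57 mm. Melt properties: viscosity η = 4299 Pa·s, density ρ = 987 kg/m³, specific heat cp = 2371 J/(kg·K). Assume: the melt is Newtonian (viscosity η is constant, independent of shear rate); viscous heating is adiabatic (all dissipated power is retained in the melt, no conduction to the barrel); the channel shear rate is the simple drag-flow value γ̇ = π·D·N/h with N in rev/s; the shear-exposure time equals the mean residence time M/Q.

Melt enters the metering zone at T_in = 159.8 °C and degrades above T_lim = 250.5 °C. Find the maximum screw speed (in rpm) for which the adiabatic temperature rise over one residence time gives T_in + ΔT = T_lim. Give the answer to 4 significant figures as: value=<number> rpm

Convert throughput: Q = 38.2 kg/h = 38.2/3600 = 0.0106111 kg/s
t_res = M / Q_s = 4.76 ÷ 0.0106111 = 448.586 s
Convert to metres: D = 0.0808 m, h = 0.00457 m
ΔT_a = T_lim − T_in = 250.5 °C − 159.8 °C = 90.7 K
γ̇_max² = ΔT_a·ρ·cp/(η·t_res) = 90.7·987·2371/(4299·448.586) = 110.063 s⁻²
γ̇_max = √110.063 = 10.4911 s⁻¹
Solve γ̇ = πDN/h for N: N_max = γ̇_max·h/(π·D) = 10.4911 × 0.00457 / (π × 0.0808) = 0.188876 rev/s = 11.3325 rpm

value=11.33 rpm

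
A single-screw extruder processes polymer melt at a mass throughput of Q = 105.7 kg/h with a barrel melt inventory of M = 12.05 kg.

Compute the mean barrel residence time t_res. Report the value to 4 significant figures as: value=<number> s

Q_s = Q / 3600 = 105.7 / 3600 = 0.0293611 kg/s
t_res = M / Q_s = 12.05 ÷ 0.0293611 = 410.407 s

value=410.4 s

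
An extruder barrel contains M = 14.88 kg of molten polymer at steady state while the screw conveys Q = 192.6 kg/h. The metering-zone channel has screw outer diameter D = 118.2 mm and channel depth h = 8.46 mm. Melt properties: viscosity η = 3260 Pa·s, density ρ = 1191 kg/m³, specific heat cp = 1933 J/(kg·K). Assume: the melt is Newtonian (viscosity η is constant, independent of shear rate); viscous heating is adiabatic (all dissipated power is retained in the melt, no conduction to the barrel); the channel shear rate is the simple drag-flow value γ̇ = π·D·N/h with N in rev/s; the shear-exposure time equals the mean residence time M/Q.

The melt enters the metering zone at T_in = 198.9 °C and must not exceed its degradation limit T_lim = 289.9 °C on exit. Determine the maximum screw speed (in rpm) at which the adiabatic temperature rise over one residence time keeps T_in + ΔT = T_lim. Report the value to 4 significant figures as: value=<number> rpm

Throughput in SI: Q_s = 192.6 kg/h ÷ 3600 s/h = 0.0535 kg/s
t_res = M / Q_s = 14.88 / 0.0535 = 278.131 s
Geometry in SI: D = 118.2 mm → 0.1182 m, h = 8.46 mm → 0.00846 m
ΔT_a = T_lim − T_in = 289.9 °C − 198.9 °C = 91 K
Invert ΔT = ηγ̇²t_res/(ρcp) for γ̇: γ̇_max² = ΔT_a ρ cp / (η t_res) = 91·1191·1933 / (3260·278.131) = 231.057 s⁻²
γ̇_max = sqrt(231.057) = 15.2005 s⁻¹
N_max = γ̇_max·h / (π·D) = 15.2005 · 0.00846 / (π · 0.1182) = 0.346308 rev/s = 20.7785 rpm

value=20.78 rpm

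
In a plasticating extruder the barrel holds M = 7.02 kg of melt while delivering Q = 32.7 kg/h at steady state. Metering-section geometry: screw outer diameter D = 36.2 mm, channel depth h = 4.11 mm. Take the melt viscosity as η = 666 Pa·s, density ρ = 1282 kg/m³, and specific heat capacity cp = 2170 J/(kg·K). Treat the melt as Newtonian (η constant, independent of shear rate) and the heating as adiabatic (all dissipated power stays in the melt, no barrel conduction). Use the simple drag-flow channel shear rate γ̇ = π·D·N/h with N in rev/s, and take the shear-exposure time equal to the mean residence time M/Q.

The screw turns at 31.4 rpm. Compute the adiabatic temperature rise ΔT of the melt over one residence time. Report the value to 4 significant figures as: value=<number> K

value=38.80 K

Convert throughput: Q = 32.7 kg/h = 32.7/3600 = 0.00908333 kg/s
t_res = M / Q_s = 7.02 ÷ 0.00908333 = 772.844 s
D = 36.2 mm = 0.0362 m;  h = 4.11 mm = 0.00411 m;  N = 31.4 rpm / 60 = 0.523333 rev/s
Shear rate: γ̇ = πDN/h = π·0.0362·0.523333/0.00411 = 14.4809 s⁻¹
Adiabatic rise: ΔT = η γ̇² t_res / (ρ cp) = 666·(14.4809)²·772.844 / (1282·2170) = 38.7979 K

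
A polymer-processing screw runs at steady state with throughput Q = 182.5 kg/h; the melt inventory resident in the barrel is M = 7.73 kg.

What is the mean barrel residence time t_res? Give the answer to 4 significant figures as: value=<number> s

value=152.5 s

Convert throughput: Q = 182.5 kg/h = 182.5/3600 = 0.0506944 kg/s
Mean residence time: t_res = M/Q_s = 7.73 kg / 0.0506944 kg/s = 152.482 s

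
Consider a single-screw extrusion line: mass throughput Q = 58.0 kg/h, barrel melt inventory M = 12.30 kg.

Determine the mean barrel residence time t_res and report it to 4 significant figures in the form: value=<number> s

Q_s = Q / 3600 = 58.0 / 3600 = 0.0161111 kg/s
t_res = M / Q_s = 12.30 ÷ 0.0161111 = 763.448 s

value=763.4 s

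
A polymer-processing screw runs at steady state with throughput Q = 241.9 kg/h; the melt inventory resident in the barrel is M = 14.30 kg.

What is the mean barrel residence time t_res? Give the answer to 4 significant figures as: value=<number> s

Q_s = Q / 3600 = 241.9 / 3600 = 0.0671944 kg/s
Mean residence time: t_res = M/Q_s = 14.30 kg / 0.0671944 kg/s = 212.815 s

value=212.8 s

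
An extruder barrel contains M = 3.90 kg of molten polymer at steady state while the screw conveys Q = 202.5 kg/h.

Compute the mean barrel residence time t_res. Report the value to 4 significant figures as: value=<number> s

value=69.33 s

Q_s = Q / 3600 = 202.5 / 3600 = 0.05625 kg/s
Mean residence time: t_res = M/Q_s = 3.90 kg / 0.05625 kg/s = 69.3333 s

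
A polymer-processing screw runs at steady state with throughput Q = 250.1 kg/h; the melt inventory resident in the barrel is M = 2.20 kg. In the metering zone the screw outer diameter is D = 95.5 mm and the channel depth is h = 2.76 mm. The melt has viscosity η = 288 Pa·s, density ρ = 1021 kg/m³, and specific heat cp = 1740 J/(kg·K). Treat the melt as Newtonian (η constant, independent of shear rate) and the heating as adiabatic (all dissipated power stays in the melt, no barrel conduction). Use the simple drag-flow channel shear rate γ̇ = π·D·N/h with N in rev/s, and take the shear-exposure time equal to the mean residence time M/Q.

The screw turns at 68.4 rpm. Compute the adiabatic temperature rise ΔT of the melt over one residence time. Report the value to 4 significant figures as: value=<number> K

Throughput in SI: Q_s = 250.1 kg/h ÷ 3600 s/h = 0.0694722 kg/s
t_res = M / Q_s = 2.20 / 0.0694722 = 31.6673 s
D = 95.5 mm = 0.0955 m;  h = 2.76 mm = 0.00276 m;  N = 68.4 rpm / 60 = 1.14 rev/s
γ̇ = π D N / h = (π)(0.0955)(1.14) / 0.00276 = 123.922 s⁻¹
ΔT = η·γ̇²·t_res/(ρ·cp) = [288 × 123.922² × 31.6673] / [1021 × 1740] = 78.8364 K

value=78.84 K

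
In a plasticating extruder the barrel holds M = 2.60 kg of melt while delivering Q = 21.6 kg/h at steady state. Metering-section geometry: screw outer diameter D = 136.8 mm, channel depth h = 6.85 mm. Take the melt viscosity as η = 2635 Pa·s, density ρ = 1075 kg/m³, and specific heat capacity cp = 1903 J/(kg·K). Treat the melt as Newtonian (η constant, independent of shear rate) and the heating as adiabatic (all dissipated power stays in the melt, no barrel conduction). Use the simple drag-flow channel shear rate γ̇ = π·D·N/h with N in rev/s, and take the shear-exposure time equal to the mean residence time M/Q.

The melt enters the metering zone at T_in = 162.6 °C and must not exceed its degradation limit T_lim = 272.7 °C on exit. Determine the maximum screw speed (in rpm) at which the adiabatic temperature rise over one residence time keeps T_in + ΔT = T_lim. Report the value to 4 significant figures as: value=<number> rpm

value=13.43 rpm

Q_s = Q / 3600 = 21.6 / 3600 = 0.006 kg/s
Mean residence time: t_res = M/Q_s = 2.60 kg / 0.006 kg/s = 433.333 s
D = 136.8 mm = 0.1368 m;  h = 6.85 mm = 0.00685 m
Allowable rise: ΔT_a = T_lim − T_in = 272.7 − 162.6 = 110.1 K
Invert ΔT = ηγ̇²t_res/(ρcp) for γ̇: γ̇_max² = ΔT_a ρ cp / (η t_res) = 110.1·1075·1903 / (2635·433.333) = 197.257 s⁻²
γ̇_max = sqrt(197.257) = 14.0448 s⁻¹
Solve γ̇ = πDN/h for N: N_max = γ̇_max·h/(π·D) = 14.0448 × 0.00685 / (π × 0.1368) = 0.223857 rev/s = 13.4314 rpm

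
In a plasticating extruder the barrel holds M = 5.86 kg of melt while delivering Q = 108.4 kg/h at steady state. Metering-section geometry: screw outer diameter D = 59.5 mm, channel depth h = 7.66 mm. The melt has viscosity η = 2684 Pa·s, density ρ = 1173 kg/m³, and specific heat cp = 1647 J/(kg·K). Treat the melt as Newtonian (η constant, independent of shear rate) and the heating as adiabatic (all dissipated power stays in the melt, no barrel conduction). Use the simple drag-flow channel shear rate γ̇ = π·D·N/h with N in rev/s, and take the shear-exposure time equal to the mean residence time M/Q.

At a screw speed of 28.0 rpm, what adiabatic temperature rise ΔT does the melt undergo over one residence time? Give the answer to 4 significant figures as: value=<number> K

Convert throughput: Q = 108.4 kg/h = 108.4/3600 = 0.0301111 kg/s
t_res = M / Q_s = 5.86 ÷ 0.0301111 = 194.613 s
D = 59.5 mm = 0.0595 m;  h = 7.66 mm = 0.00766 m;  N = 28.0 rpm / 60 = 0.466667 rev/s
Shear rate: γ̇ = πDN/h = π·0.0595·0.466667/0.00766 = 11.3879 s⁻¹
ΔT = η·γ̇²·t_res/(ρ·cp) = [2684 × 11.3879² × 194.613] / [1173 × 1647] = 35.0632 K

value=35.06 K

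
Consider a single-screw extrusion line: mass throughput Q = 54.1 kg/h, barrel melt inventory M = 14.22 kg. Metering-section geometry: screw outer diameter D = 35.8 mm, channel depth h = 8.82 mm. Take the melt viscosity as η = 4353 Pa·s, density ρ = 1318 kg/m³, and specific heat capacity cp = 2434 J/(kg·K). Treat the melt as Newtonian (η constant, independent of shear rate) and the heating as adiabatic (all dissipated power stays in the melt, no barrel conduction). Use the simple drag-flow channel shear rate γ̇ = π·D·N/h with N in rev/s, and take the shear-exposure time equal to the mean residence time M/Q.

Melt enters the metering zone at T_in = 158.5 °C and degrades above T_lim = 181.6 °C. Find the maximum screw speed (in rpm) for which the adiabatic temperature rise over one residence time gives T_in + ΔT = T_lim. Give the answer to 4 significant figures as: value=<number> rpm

value=19.96 rpm

Q_s = Q / 3600 = 54.1 / 3600 = 0.0150278 kg/s
t_res = M / Q_s = 14.22 / 0.0150278 = 946.248 s
Convert to metres: D = 0.0358 m, h = 0.00882 m
ΔT_a = T_lim − T_in = 181.6 °C − 158.5 °C = 23.1 K
Invert ΔT = ηγ̇²t_res/(ρcp) for γ̇: γ̇_max² = ΔT_a ρ cp / (η t_res) = 23.1·1318·2434 / (4353·946.248) = 17.991 s⁻²
γ̇_max = √17.991 = 4.24158 s⁻¹
N_max = γ̇_max·h / (π·D) = 4.24158 · 0.00882 / (π · 0.0358) = 0.332631 rev/s = 19.9579 rpm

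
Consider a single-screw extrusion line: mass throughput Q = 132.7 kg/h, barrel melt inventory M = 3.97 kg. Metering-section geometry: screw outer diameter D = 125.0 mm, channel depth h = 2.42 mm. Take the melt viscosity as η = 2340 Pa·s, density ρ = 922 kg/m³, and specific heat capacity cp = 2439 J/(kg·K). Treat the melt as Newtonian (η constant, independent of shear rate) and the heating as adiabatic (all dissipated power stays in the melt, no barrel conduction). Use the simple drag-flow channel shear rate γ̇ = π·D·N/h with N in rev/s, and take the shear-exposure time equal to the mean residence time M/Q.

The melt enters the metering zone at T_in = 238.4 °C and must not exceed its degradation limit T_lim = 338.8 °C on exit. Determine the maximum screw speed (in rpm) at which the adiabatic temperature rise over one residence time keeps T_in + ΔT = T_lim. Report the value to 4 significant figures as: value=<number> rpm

value=11.07 rpm

Throughput in SI: Q_s = 132.7 kg/h ÷ 3600 s/h = 0.0368611 kg/s
t_res = M / Q_s = 3.97 / 0.0368611 = 107.702 s
Geometry in SI: D = 125.0 mm → 0.125 m, h = 2.42 mm → 0.00242 m
ΔT_a = T_lim − T_in = 338.8 − 238.4 = 100.4 K
Invert ΔT = ηγ̇²t_res/(ρcp) for γ̇: γ̇_max² = ΔT_a ρ cp / (η t_res) = 100.4·922·2439 / (2340·107.702) = 895.857 s⁻²
γ̇_max = √895.857 = 29.9309 s⁻¹
N_max = γ̇_max·h / (π·D) = 29.9309 · 0.00242 / (π · 0.125) = 0.184448 rev/s = 11.0669 rpm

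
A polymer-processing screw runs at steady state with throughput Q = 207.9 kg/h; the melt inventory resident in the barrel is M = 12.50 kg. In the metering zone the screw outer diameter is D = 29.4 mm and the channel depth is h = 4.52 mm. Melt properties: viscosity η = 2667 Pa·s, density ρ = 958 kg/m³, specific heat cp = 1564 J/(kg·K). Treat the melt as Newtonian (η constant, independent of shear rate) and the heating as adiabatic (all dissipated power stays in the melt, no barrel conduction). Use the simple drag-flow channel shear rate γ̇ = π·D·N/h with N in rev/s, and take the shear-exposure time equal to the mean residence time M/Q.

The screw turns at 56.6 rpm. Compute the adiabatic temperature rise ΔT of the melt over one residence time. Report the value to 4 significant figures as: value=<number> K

Throughput in SI: Q_s = 207.9 kg/h ÷ 3600 s/h = 0.05775 kg/s
t_res = M / Q_s = 12.50 ÷ 0.05775 = 216.45 s
Geometry in metres: D = 29.4 mm → 0.0294 m, h = 4.52 mm → 0.00452 m; screw speed N = 56.6 rpm = 0.943333 rev/s
Shear rate: γ̇ = πDN/h = π·0.0294·0.943333/0.00452 = 19.2763 s⁻¹
Adiabatic rise: ΔT = η γ̇² t_res / (ρ cp) = 2667·(19.2763)²·216.45 / (958·1564) = 143.162 K

value=143.2 K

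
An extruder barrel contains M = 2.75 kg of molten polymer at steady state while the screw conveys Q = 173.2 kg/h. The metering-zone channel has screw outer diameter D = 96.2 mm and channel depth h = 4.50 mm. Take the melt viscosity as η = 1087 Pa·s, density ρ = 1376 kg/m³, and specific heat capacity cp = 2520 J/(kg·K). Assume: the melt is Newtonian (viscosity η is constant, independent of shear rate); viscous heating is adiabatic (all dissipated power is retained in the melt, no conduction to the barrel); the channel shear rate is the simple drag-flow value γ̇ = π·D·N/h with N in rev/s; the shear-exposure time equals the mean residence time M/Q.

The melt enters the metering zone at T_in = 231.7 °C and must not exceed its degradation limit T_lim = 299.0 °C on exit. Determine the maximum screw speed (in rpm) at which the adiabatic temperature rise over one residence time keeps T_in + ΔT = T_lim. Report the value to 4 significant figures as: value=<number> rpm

value=54.75 rpm

Q_s = Q / 3600 = 173.2 / 3600 = 0.0481111 kg/s
Mean residence time: t_res = M/Q_s = 2.75 kg / 0.0481111 kg/s = 57.1594 s
D = 96.2 mm = 0.0962 m;  h = 4.50 mm = 0.0045 m
ΔT_a = T_lim − T_in = 299.0 °C − 231.7 °C = 67.3 K
Invert ΔT = ηγ̇²t_res/(ρcp) for γ̇: γ̇_max² = ΔT_a ρ cp / (η t_res) = 67.3·1376·2520 / (1087·57.1594) = 3755.93 s⁻²
γ̇_max = sqrt(3755.93) = 61.2856 s⁻¹
N_max = γ̇_max h / (πD) = 61.2856·0.0045/(π·0.0962) = 0.912528 rev/s → ×60 = 54.7517 rpm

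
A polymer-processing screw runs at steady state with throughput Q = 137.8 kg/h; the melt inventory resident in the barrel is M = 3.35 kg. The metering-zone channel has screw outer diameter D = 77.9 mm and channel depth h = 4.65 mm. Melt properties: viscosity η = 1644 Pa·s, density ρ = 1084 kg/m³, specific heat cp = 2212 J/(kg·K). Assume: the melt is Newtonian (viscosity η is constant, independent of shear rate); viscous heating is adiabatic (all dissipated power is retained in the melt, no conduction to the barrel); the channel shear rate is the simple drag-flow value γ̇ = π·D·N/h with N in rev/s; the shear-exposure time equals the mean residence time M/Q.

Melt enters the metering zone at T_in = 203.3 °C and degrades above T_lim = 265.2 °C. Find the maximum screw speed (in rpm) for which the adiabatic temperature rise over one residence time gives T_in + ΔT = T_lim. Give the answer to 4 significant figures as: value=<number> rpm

Throughput in SI: Q_s = 137.8 kg/h ÷ 3600 s/h = 0.0382778 kg/s
t_res = M / Q_s = 3.35 ÷ 0.0382778 = 87.5181 s
D = 77.9 mm = 0.0779 m;  h = 4.65 mm = 0.00465 m
Allowable rise: ΔT_a = T_lim − T_in = 265.2 − 203.3 = 61.9 K
γ̇_max² = ΔT_a·ρ·cp / (η·t_res) = [61.9 × 1084 × 2212] / [1644 × 87.5181] = 1031.59 s⁻²
Take the square root: γ̇_max = √(1031.59) = 32.1183 s⁻¹
N_max = γ̇_max h / (πD) = 32.1183·0.00465/(π·0.0779) = 0.610265 rev/s → ×60 = 36.6159 rpm

value=36.62 rpm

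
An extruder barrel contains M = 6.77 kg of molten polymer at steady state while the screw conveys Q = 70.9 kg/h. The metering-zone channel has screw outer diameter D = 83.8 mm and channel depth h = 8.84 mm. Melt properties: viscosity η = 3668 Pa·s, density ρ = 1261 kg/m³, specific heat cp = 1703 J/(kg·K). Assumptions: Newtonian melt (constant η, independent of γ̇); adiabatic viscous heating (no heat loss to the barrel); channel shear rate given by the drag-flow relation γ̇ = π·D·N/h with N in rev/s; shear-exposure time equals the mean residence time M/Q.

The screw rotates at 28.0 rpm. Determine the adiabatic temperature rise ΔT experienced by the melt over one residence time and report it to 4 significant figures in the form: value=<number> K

value=113.4 K

Q_s = Q / 3600 = 70.9 / 3600 = 0.0196944 kg/s
t_res = M / Q_s = 6.77 ÷ 0.0196944 = 343.752 s
D = 83.8 mm = 0.0838 m;  h = 8.84 mm = 0.00884 m;  N = 28.0 rpm / 60 = 0.466667 rev/s
Shear rate: γ̇ = πDN/h = π·0.0838·0.466667/0.00884 = 13.8979 s⁻¹
ΔT = η·γ̇²·t_res/(ρ·cp) = [3668 × 13.8979² × 343.752] / [1261 × 1703] = 113.407 K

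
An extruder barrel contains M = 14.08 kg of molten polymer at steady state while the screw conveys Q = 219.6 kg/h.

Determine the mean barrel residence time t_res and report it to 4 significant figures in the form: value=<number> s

Throughput in SI: Q_s = 219.6 kg/h ÷ 3600 s/h = 0.061 kg/s
t_res = M / Q_s = 14.08 ÷ 0.061 = 230.82 s

value=230.8 s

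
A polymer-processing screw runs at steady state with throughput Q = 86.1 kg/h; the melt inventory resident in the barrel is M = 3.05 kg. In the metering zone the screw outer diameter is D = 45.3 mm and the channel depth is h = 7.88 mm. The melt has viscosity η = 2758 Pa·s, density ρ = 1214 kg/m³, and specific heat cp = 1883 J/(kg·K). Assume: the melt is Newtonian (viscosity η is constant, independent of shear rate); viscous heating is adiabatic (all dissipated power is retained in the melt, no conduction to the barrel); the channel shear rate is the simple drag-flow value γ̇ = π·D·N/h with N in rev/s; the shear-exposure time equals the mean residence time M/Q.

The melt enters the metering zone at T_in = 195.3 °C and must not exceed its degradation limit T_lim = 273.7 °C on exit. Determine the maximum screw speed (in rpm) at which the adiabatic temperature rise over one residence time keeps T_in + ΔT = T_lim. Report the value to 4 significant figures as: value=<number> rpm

value=74.99 rpm

Convert throughput: Q = 86.1 kg/h = 86.1/3600 = 0.0239167 kg/s
Mean residence time: t_res = M/Q_s = 3.05 kg / 0.0239167 kg/s = 127.526 s
Convert to metres: D = 0.0453 m, h = 0.00788 m
ΔT_a = T_lim − T_in = 273.7 °C − 195.3 °C = 78.4 K
γ̇_max² = ΔT_a·ρ·cp / (η·t_res) = [78.4 × 1214 × 1883] / [2758 × 127.526] = 509.556 s⁻²
γ̇_max = sqrt(509.556) = 22.5733 s⁻¹
N_max = γ̇_max·h / (π·D) = 22.5733 · 0.00788 / (π · 0.0453) = 1.2499 rev/s = 74.9938 rpm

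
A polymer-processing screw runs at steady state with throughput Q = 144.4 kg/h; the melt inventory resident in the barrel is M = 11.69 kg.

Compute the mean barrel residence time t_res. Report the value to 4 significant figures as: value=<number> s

value=291.4 s

Convert throughput: Q = 144.4 kg/h = 144.4/3600 = 0.0401111 kg/s
t_res = M / Q_s = 11.69 / 0.0401111 = 291.44 s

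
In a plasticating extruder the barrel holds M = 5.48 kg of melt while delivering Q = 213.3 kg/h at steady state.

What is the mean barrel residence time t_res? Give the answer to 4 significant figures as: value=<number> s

Convert throughput: Q = 213.3 kg/h = 213.3/3600 = 0.05925 kg/s
Mean residence time: t_res = M/Q_s = 5.48 kg / 0.05925 kg/s = 92.4895 s

value=92.49 s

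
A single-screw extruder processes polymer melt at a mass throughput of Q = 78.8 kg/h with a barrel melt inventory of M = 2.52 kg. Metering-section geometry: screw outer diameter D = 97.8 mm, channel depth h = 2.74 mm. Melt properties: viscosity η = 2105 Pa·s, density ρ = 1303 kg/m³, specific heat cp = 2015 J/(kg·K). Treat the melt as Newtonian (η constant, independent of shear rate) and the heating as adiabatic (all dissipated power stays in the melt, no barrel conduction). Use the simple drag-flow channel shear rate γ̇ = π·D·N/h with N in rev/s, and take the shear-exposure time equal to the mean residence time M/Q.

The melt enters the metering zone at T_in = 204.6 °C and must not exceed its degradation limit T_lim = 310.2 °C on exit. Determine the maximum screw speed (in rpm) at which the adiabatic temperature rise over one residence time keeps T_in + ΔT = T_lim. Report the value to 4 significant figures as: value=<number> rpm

Throughput in SI: Q_s = 78.8 kg/h ÷ 3600 s/h = 0.0218889 kg/s
t_res = M / Q_s = 2.52 ÷ 0.0218889 = 115.127 s
Geometry in SI: D = 97.8 mm → 0.0978 m, h = 2.74 mm → 0.00274 m
ΔT_a = T_lim − T_in = 310.2 − 204.6 = 105.6 K
Invert ΔT = ηγ̇²t_res/(ρcp) for γ̇: γ̇_max² = ΔT_a ρ cp / (η t_res) = 105.6·1303·2015 / (2105·115.127) = 1144.07 s⁻²
γ̇_max = √1144.07 = 33.8242 s⁻¹
Solve γ̇ = πDN/h for N: N_max = γ̇_max·h/(π·D) = 33.8242 × 0.00274 / (π × 0.0978) = 0.30164 rev/s = 18.0984 rpm

value=18.10 rpm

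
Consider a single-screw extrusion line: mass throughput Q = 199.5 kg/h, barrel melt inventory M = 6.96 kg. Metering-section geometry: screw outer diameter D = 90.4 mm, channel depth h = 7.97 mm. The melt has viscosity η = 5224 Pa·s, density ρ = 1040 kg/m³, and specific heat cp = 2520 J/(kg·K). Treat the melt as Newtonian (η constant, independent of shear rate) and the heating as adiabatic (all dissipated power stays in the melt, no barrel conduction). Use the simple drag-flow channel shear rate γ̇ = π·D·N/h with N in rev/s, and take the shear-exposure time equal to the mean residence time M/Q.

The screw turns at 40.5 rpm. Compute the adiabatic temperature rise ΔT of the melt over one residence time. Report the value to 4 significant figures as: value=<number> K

Q_s = Q / 3600 = 199.5 / 3600 = 0.0554167 kg/s
t_res = M / Q_s = 6.96 ÷ 0.0554167 = 125.594 s
Convert to SI: D = 0.0904 m, h = 0.00797 m, N = 40.5/60 = 0.675 rev/s
γ̇ = π·D·N / h = π · 0.0904 · 0.675 / 0.00797 = 24.0527 s⁻¹
ΔT = η·γ̇²·t_res / (ρ·cp) = 5224 · (24.0527)² · 125.594 / (1040 · 2520) = 144.832 K

value=144.8 K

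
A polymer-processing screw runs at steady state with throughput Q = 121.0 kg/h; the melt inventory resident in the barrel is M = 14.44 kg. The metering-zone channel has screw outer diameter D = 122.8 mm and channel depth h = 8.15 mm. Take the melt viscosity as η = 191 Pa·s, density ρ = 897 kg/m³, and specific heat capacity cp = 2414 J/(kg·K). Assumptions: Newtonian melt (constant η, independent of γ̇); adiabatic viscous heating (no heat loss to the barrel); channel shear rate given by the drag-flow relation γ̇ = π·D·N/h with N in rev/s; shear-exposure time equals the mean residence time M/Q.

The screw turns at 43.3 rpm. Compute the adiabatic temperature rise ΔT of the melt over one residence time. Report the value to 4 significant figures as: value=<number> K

Throughput in SI: Q_s = 121.0 kg/h ÷ 3600 s/h = 0.0336111 kg/s
t_res = M / Q_s = 14.44 ÷ 0.0336111 = 429.62 s
Convert to SI: D = 0.1228 m, h = 0.00815 m, N = 43.3/60 = 0.721667 rev/s
Shear rate: γ̇ = πDN/h = π·0.1228·0.721667/0.00815 = 34.1607 s⁻¹
ΔT = η·γ̇²·t_res/(ρ·cp) = [191 × 34.1607² × 429.62] / [897 × 2414] = 44.2224 K

value=44.22 K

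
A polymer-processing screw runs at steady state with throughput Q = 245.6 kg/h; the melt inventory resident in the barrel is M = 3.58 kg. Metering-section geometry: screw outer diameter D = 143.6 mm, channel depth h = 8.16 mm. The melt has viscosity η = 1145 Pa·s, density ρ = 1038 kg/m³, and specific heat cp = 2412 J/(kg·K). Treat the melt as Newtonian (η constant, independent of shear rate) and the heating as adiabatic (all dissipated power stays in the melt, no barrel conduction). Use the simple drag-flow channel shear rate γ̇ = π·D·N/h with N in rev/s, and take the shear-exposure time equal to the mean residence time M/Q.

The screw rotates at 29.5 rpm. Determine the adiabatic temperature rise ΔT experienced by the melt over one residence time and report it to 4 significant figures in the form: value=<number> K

value=17.73 K

Convert throughput: Q = 245.6 kg/h = 245.6/3600 = 0.0682222 kg/s
t_res = M / Q_s = 3.58 ÷ 0.0682222 = 52.4756 s
D = 143.6 mm = 0.1436 m;  h = 8.16 mm = 0.00816 m;  N = 29.5 rpm / 60 = 0.491667 rev/s
γ̇ = π D N / h = (π)(0.1436)(0.491667) / 0.00816 = 27.1822 s⁻¹
ΔT = η·γ̇²·t_res/(ρ·cp) = [1145 × 27.1822² × 52.4756] / [1038 × 2412] = 17.732 K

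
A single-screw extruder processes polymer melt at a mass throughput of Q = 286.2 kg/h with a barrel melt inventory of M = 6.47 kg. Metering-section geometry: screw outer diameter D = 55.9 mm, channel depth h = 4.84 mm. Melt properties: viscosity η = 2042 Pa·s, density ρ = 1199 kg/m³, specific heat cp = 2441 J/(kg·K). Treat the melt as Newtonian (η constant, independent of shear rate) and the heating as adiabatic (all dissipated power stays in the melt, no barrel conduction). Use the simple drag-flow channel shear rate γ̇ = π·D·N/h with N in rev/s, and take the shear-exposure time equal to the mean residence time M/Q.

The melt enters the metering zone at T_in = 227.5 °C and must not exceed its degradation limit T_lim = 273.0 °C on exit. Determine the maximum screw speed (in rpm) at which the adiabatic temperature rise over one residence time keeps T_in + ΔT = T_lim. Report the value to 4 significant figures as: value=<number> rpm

value=46.81 rpm

Q_s = Q / 3600 = 286.2 / 3600 = 0.0795 kg/s
t_res = M / Q_s = 6.47 ÷ 0.0795 = 81.3836 s
Convert to metres: D = 0.0559 m, h = 0.00484 m
Allowable rise: ΔT_a = T_lim − T_in = 273.0 − 227.5 = 45.5 K
γ̇_max² = ΔT_a·ρ·cp/(η·t_res) = 45.5·1199·2441/(2042·81.3836) = 801.319 s⁻²
Take the square root: γ̇_max = √(801.319) = 28.3076 s⁻¹
N_max = γ̇_max·h / (π·D) = 28.3076 · 0.00484 / (π · 0.0559) = 0.780165 rev/s = 46.8099 rpm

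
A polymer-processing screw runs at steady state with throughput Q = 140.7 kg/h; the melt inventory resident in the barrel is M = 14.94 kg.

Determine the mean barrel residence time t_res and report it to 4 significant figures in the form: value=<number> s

value=382.3 s

Convert throughput: Q = 140.7 kg/h = 140.7/3600 = 0.0390833 kg/s
t_res = M / Q_s = 14.94 / 0.0390833 = 382.26 s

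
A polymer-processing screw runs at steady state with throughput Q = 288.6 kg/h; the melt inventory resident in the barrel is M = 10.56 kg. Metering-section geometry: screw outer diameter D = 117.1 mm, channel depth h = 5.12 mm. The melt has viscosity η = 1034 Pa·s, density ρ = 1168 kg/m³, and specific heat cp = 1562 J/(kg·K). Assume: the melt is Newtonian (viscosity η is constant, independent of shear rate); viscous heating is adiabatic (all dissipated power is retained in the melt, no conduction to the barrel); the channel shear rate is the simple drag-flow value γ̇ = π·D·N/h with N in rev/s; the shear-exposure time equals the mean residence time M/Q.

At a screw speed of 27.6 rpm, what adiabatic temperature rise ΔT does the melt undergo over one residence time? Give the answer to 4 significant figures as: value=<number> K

Q_s = Q / 3600 = 288.6 / 3600 = 0.0801667 kg/s
t_res = M / Q_s = 10.56 ÷ 0.0801667 = 131.726 s
Convert to SI: D = 0.1171 m, h = 0.00512 m, N = 27.6/60 = 0.46 rev/s
Shear rate: γ̇ = πDN/h = π·0.1171·0.46/0.00512 = 33.0518 s⁻¹
ΔT = η·γ̇²·t_res/(ρ·cp) = [1034 × 33.0518² × 131.726] / [1168 × 1562] = 81.556 K

value=81.56 K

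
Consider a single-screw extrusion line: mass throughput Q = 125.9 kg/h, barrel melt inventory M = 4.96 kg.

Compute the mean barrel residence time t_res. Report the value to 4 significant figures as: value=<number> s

value=141.8 s

Throughput in SI: Q_s = 125.9 kg/h ÷ 3600 s/h = 0.0349722 kg/s
t_res = M / Q_s = 4.96 / 0.0349722 = 141.827 s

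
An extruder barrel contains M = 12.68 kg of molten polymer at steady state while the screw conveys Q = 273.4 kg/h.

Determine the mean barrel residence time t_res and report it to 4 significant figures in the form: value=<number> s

value=167.0 s

Convert throughput: Q = 273.4 kg/h = 273.4/3600 = 0.0759444 kg/s
Mean residence time: t_res = M/Q_s = 12.68 kg / 0.0759444 kg/s = 166.964 s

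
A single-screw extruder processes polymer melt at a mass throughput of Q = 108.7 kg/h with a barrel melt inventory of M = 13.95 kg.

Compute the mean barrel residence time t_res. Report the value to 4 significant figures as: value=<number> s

value=462.0 s

Throughput in SI: Q_s = 108.7 kg/h ÷ 3600 s/h = 0.0301944 kg/s
Mean residence time: t_res = M/Q_s = 13.95 kg / 0.0301944 kg/s = 462.006 s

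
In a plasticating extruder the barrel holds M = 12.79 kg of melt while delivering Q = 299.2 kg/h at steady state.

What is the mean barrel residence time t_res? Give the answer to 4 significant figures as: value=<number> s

Q_s = Q / 3600 = 299.2 / 3600 = 0.0831111 kg/s
t_res = M / Q_s = 12.79 ÷ 0.0831111 = 153.89 s

value=153.9 s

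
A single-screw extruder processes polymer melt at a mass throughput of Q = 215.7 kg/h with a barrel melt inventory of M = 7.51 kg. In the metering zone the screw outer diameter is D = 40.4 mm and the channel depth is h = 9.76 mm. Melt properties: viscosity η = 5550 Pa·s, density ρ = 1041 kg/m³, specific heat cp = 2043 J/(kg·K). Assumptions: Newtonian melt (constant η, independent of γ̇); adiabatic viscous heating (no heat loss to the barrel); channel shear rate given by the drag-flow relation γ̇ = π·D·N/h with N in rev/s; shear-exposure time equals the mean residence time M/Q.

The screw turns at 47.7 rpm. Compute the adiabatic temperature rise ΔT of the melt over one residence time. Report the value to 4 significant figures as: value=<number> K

value=34.96 K

Q_s = Q / 3600 = 215.7 / 3600 = 0.0599167 kg/s
t_res = M / Q_s = 7.51 ÷ 0.0599167 = 125.341 s
Geometry in metres: D = 40.4 mm → 0.0404 m, h = 9.76 mm → 0.00976 m; screw speed N = 47.7 rpm = 0.795 rev/s
Shear rate: γ̇ = πDN/h = π·0.0404·0.795/0.00976 = 10.3383 s⁻¹
Adiabatic rise: ΔT = η γ̇² t_res / (ρ cp) = 5550·(10.3383)²·125.341 / (1041·2043) = 34.9593 K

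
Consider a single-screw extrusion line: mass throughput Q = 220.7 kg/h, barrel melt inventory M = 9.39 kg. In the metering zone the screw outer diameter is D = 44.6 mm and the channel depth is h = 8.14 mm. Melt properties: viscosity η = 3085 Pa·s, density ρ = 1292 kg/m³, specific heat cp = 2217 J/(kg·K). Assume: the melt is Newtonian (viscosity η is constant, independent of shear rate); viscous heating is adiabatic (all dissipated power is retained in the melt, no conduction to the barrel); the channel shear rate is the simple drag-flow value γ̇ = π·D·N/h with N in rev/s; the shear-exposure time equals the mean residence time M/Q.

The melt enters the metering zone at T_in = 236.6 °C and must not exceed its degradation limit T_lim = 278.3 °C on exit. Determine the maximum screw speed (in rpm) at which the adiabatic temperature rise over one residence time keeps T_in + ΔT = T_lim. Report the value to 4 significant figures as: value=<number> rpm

value=55.42 rpm

Q_s = Q / 3600 = 220.7 / 3600 = 0.0613056 kg/s
t_res = M / Q_s = 9.39 / 0.0613056 = 153.167 s
Geometry in SI: D = 44.6 mm → 0.0446 m, h = 8.14 mm → 0.00814 m
ΔT_a = T_lim − T_in = 278.3 − 236.6 = 41.7 K
γ̇_max² = ΔT_a·ρ·cp / (η·t_res) = [41.7 × 1292 × 2217] / [3085 × 153.167] = 252.78 s⁻²
γ̇_max = √252.78 = 15.8991 s⁻¹
Solve γ̇ = πDN/h for N: N_max = γ̇_max·h/(π·D) = 15.8991 × 0.00814 / (π × 0.0446) = 0.923658 rev/s = 55.4195 rpm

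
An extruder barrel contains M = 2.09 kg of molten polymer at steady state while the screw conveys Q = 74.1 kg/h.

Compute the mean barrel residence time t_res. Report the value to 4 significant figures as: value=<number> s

value=101.5 s

Throughput in SI: Q_s = 74.1 kg/h ÷ 3600 s/h = 0.0205833 kg/s
t_res = M / Q_s = 2.09 / 0.0205833 = 101.538 s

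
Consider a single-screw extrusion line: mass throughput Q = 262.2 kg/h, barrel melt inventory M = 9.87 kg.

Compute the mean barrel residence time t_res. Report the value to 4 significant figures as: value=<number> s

value=135.5 s

Throughput in SI: Q_s = 262.2 kg/h ÷ 3600 s/h = 0.0728333 kg/s
Mean residence time: t_res = M/Q_s = 9.87 kg / 0.0728333 kg/s = 135.515 s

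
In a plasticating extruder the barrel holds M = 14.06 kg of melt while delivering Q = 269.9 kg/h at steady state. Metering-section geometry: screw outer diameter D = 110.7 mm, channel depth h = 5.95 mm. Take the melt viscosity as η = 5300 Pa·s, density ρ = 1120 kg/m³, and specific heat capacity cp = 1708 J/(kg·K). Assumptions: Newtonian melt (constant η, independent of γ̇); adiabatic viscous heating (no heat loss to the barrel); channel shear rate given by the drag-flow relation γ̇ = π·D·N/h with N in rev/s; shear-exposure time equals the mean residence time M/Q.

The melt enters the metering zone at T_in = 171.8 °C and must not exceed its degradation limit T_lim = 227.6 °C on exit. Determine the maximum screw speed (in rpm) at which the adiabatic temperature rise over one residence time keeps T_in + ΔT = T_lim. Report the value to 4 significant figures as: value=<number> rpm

Throughput in SI: Q_s = 269.9 kg/h ÷ 3600 s/h = 0.0749722 kg/s
t_res = M / Q_s = 14.06 ÷ 0.0749722 = 187.536 s
Convert to metres: D = 0.1107 m, h = 0.00595 m
Allowable rise: ΔT_a = T_lim − T_in = 227.6 − 171.8 = 55.8 K
Invert ΔT = ηγ̇²t_res/(ρcp) for γ̇: γ̇_max² = ΔT_a ρ cp / (η t_res) = 55.8·1120·1708 / (5300·187.536) = 107.394 s⁻²
Take the square root: γ̇_max = √(107.394) = 10.3631 s⁻¹
N_max = γ̇_max·h / (π·D) = 10.3631 · 0.00595 / (π · 0.1107) = 0.1773 rev/s = 10.638 rpm

value=10.64 rpm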